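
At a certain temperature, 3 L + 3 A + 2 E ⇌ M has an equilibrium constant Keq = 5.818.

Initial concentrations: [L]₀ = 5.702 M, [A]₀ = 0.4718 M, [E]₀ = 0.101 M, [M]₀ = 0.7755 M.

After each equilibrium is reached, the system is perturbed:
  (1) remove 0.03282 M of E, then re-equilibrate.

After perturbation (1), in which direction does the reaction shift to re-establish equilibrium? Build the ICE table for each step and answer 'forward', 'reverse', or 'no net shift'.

Q₀ = 3.905 vs Keq = 5.818 ⇒ Q<K, forward
Step 1:
                    L           A           E           M
  I             5.702      0.4718       0.101      0.7755
  C          -0.01853    -0.01853    -0.01235    0.006176
  E             5.683      0.4533     0.08865      0.7817
  solve Keq expr → x = 0.006176; check Q = 5.818
Then remove 0.03282 M of E.
Step 2:
                    L           A           E           M
  I             5.683      0.4533     0.05583      0.7817
  C           0.03374     0.03374      0.0225    -0.01125
  E             5.717       0.487     0.07832      0.7704
  solve Keq expr → x = -0.01125; check Q = 5.818

Direction: reverse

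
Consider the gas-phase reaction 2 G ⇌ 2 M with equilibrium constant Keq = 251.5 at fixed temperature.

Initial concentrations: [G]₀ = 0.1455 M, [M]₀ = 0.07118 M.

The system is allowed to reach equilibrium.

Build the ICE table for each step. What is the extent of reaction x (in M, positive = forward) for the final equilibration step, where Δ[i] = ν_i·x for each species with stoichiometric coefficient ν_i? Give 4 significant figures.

x = 0.06632 M

Q₀ = 0.2393 vs Keq = 251.5 ⇒ Q<K, forward
Step 1:
                    G           M
  I            0.1455     0.07118
  C           -0.1326      0.1326
  E           0.01285      0.2038
  solve Keq expr → x = 0.06632; check Q = 251.5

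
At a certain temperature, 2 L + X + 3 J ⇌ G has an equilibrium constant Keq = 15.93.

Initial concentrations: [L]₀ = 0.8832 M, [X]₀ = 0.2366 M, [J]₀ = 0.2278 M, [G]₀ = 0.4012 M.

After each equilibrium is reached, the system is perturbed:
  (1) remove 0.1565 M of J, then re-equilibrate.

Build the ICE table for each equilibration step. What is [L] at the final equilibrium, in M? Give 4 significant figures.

[L]_eq = 1.079 M

Q₀ = 183.9 vs Keq = 15.93 ⇒ Q>K, reverse
Step 1:
                   L          X          J          G
  I           0.8832     0.2366     0.2278     0.4012
  C           0.1235    0.06175     0.1853   -0.06175
  E            1.007     0.2984     0.4131     0.3394
  solve Keq expr → x = -0.06175; check Q = 15.93
Then remove 0.1565 M of J.
Step 2:
                   L          X          J          G
  I            1.007     0.2984     0.2566     0.3394
  C          0.07261     0.0363     0.1089    -0.0363
  E            1.079     0.3347     0.3655     0.3031
  solve Keq expr → x = -0.0363; check Q = 15.93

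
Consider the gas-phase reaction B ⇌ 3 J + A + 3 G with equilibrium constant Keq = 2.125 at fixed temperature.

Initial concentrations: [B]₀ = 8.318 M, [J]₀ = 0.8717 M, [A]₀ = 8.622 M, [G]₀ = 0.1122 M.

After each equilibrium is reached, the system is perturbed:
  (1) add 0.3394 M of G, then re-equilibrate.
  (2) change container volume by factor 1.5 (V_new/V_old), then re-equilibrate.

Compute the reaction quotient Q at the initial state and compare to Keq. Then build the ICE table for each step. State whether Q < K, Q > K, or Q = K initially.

Q₀ = 9.6977e-04; Q < K (proceeds forward)

Q₀ = 9.6977e-04 vs Keq = 2.125 ⇒ Q<K, forward
Step 1:
                    B           J           A           G
  init          8.318      0.8717       8.622      0.1122
  Δ           -0.2293      0.6878      0.2293      0.6878
  eq            8.089        1.56       8.851         0.8
  solve Keq expr → x = 0.2293; check Q = 2.125
Then add 0.3394 M of G.
Step 2:
                    B           J           A           G
  init          8.089        1.56       8.851       1.139
  Δ           0.06996     -0.2099    -0.06996     -0.2099
  eq            8.159        1.35       8.781      0.9295
  solve Keq expr → x = -0.06996; check Q = 2.125
Then change container volume by factor 1.5 (V_new/V_old).
Step 3:
                    B           J           A           G
  init          5.439      0.8997       5.854      0.6197
  Δ           -0.1204      0.3612      0.1204      0.3612
  eq            5.319       1.261       5.975      0.9808
  solve Keq expr → x = 0.1204; check Q = 2.125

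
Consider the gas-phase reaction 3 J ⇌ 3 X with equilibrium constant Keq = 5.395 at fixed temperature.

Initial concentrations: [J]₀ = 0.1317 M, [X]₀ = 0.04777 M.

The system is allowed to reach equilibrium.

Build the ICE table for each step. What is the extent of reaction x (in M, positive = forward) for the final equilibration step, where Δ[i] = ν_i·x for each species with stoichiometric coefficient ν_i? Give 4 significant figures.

Q₀ = 0.04772 vs Keq = 5.395 ⇒ Q<K, forward
Step 1:
                   J          X
  init        0.1317    0.04777
  Δ         -0.06653    0.06653
  eq         0.06517     0.1143
  solve Keq expr → x = 0.02218; check Q = 5.395

x = 0.02218 M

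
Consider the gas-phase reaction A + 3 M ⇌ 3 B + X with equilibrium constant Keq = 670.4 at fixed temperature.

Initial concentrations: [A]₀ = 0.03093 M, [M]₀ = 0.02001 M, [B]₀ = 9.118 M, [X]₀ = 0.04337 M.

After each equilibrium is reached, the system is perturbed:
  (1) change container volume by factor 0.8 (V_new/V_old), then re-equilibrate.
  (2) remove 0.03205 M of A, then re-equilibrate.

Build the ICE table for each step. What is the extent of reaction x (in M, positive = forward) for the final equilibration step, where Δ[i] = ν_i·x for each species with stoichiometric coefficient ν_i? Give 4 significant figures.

Q₀ = 1.3267e+08 vs Keq = 670.4 ⇒ Q>K, reverse
Step 1:
                    A           M           B           X
  I           0.03093     0.02001       9.118     0.04337
  C           0.04314      0.1294     -0.1294    -0.04314
  E           0.07407      0.1494       8.989  2.2818e-04
  solve Keq expr → x = -0.04314; check Q = 670.4
Then change container volume by factor 0.8 (V_new/V_old).
Step 2:
                    A           M           B           X
  I           0.09259      0.1868       11.24  2.8522e-04
  C                 0           0           0           0
  E           0.09259      0.1868       11.24  2.8522e-04
  solve Keq expr → x = 0; check Q = 670.4
Then remove 0.03205 M of A.
Step 3:
                    A           M           B           X
  I           0.06054      0.1868       11.24  2.8522e-04
  C        9.7536e-05  2.9261e-04 -2.9261e-04 -9.7536e-05
  E           0.06064      0.1871       11.24  1.8769e-04
  solve Keq expr → x = -9.7536e-05; check Q = 670.4

x = -9.7536e-05 M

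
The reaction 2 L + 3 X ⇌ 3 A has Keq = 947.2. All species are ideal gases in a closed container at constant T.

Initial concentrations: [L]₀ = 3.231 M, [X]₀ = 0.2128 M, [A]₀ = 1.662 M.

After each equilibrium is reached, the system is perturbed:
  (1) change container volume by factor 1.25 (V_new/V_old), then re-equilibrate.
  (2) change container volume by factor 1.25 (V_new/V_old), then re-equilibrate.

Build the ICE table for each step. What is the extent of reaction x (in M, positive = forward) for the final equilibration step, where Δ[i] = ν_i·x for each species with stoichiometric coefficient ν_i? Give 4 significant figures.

Q₀ = 45.64 vs Keq = 947.2 ⇒ Q<K, forward
Step 1:
                   L          X          A
  Initial      3.231     0.2128      1.662
  Change    -0.08527    -0.1279     0.1279
  Equil        3.146    0.08489       1.79
  solve Keq expr → x = 0.04264; check Q = 947.2
Then change container volume by factor 1.25 (V_new/V_old).
Step 2:
                   L          X          A
  Initial      2.517    0.06791      1.432
  Change    0.006795    0.01019   -0.01019
  Equil        2.523    0.07811      1.422
  solve Keq expr → x = -0.003397; check Q = 947.2
Then change container volume by factor 1.25 (V_new/V_old).
Step 3:
                   L          X          A
  Initial      2.019    0.06248      1.137
  Change    0.006189   0.009284  -0.009284
  Equil        2.025    0.07177      1.128
  solve Keq expr → x = -0.003095; check Q = 947.2

x = -0.003095 M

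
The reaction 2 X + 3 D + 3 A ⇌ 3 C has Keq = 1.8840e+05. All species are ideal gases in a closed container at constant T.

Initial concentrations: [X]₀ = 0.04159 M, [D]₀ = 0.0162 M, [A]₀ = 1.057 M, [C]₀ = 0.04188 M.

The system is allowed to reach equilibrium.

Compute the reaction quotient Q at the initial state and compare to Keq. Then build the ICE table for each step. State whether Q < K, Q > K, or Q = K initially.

Q₀ = 8458; Q < K (proceeds forward)

Q₀ = 8458 vs Keq = 1.8840e+05 ⇒ Q<K, forward
Step 1:
                   X          D          A          C
  I          0.04159     0.0162      1.057    0.04188
  C        -0.005667  -0.008501  -0.008501   0.008501
  E          0.03592   0.007699      1.048    0.05038
  solve Keq expr → x = 0.002834; check Q = 1.8840e+05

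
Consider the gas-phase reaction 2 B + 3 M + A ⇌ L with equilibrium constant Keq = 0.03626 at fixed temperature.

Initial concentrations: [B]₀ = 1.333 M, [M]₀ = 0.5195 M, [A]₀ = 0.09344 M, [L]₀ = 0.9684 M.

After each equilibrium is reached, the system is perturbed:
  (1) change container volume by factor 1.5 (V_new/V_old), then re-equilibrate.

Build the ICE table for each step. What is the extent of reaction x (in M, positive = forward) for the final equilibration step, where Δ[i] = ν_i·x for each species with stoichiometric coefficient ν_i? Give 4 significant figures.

x = -0.1364 M

Q₀ = 41.6 vs Keq = 0.03626 ⇒ Q>K, reverse
Step 1:
                  B         M         A         L
  I           1.333    0.5195   0.09344    0.9684
  C          0.8592     1.289    0.4296   -0.4296
  E           2.192     1.808     0.523    0.5388
  solve Keq expr → x = -0.4296; check Q = 0.03626
Then change container volume by factor 1.5 (V_new/V_old).
Step 2:
                  B         M         A         L
  I           1.461     1.205    0.3487    0.3592
  C          0.2729    0.4093    0.1364   -0.1364
  E           1.734     1.615    0.4851    0.2228
  solve Keq expr → x = -0.1364; check Q = 0.03626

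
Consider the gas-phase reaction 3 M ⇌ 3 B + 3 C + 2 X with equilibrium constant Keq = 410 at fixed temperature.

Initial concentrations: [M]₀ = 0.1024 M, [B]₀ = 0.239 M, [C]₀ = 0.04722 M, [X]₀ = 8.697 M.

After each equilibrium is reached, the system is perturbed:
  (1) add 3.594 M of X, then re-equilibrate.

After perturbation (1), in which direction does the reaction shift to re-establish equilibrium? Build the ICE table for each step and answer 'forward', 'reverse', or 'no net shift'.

Direction: reverse

Q₀ = 0.1013 vs Keq = 410 ⇒ Q<K, forward
Step 1:
                   M          B          C          X
  init        0.1024      0.239    0.04722      8.697
  Δ         -0.07937    0.07937    0.07937    0.05291
  eq         0.02303     0.3184     0.1266       8.75
  solve Keq expr → x = 0.02646; check Q = 410
Then add 3.594 M of X.
Step 2:
                   M          B          C          X
  init       0.02303     0.3184     0.1266      12.34
  Δ         0.004508  -0.004508  -0.004508  -0.003005
  eq         0.02754     0.3139     0.1221      12.34
  solve Keq expr → x = -0.001503; check Q = 410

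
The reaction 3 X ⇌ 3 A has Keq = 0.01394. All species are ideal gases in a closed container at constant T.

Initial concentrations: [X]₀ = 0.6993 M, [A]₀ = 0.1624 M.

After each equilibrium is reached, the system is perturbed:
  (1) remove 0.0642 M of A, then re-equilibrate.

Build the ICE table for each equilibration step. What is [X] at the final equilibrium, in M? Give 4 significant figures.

[X]_eq = 0.6428 M

Q₀ = 0.01252 vs Keq = 0.01394 ⇒ Q<K, forward
Step 1:
                   X          A
  init        0.6993     0.1624
  Δ        -0.004756   0.004756
  eq          0.6945     0.1672
  solve Keq expr → x = 0.001585; check Q = 0.01394
Then remove 0.0642 M of A.
Step 2:
                   X          A
  init        0.6945      0.103
  Δ         -0.05175    0.05175
  eq          0.6428     0.1547
  solve Keq expr → x = 0.01725; check Q = 0.01394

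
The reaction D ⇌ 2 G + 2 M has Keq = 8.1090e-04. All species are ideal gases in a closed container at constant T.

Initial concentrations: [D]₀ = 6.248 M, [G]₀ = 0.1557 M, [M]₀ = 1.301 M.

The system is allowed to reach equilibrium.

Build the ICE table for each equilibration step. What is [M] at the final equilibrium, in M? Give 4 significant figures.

[M]_eq = 1.205 M

Q₀ = 0.006567 vs Keq = 8.1090e-04 ⇒ Q>K, reverse
Step 1:
                   D          G          M
  I            6.248     0.1557      1.301
  C          0.04819   -0.09638   -0.09638
  E            6.296    0.05932      1.205
  solve Keq expr → x = -0.04819; check Q = 8.1090e-04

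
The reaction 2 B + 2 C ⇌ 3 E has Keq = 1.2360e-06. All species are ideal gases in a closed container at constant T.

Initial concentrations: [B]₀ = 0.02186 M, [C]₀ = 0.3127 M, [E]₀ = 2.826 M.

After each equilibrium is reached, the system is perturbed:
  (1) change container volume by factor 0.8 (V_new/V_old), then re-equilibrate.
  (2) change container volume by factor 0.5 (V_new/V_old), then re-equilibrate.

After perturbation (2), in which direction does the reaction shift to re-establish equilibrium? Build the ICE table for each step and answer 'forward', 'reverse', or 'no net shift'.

Direction: forward

Q₀ = 4.8301e+05 vs Keq = 1.2360e-06 ⇒ Q>K, reverse
Step 1:
                  B         C         E
  I         0.02186    0.3127     2.826
  C           1.866     1.866    -2.798
  E           1.887     2.178   0.02754
  solve Keq expr → x = -0.9328; check Q = 1.2360e-06
Then change container volume by factor 0.8 (V_new/V_old).
Step 2:
                  B         C         E
  I           2.359     2.723   0.03443
  C        -0.00175  -0.00175  0.002624
  E           2.358     2.721   0.03705
  solve Keq expr → x = 8.7477e-04; check Q = 1.2360e-06
Then change container volume by factor 0.5 (V_new/V_old).
Step 3:
                  B         C         E
  I           4.715     5.442   0.07411
  C        -0.01263  -0.01263   0.01895
  E           4.703      5.43   0.09306
  solve Keq expr → x = 0.006317; check Q = 1.2360e-06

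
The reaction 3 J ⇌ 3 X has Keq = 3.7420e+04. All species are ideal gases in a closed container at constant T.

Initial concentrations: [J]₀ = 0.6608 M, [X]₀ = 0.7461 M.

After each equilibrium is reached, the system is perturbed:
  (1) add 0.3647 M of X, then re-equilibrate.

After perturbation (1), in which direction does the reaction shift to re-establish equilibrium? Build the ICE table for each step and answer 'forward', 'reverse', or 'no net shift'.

Direction: reverse

Q₀ = 1.439 vs Keq = 3.7420e+04 ⇒ Q<K, forward
Step 1:
                   J          X
  init        0.6608     0.7461
  Δ            -0.62       0.62
  eq         0.04084      1.366
  solve Keq expr → x = 0.2067; check Q = 3.7420e+04
Then add 0.3647 M of X.
Step 2:
                   J          X
  init       0.04084      1.731
  Δ          0.01059   -0.01059
  eq         0.05143       1.72
  solve Keq expr → x = -0.003529; check Q = 3.7420e+04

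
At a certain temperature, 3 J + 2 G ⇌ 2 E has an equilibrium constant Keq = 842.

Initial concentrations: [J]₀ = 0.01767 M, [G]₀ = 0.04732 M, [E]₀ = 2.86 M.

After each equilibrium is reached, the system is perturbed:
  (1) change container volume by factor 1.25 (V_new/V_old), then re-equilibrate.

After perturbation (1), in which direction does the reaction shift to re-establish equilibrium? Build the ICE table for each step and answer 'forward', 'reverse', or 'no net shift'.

Q₀ = 6.6211e+08 vs Keq = 842 ⇒ Q>K, reverse
Step 1:
                  J         G         E
  init      0.01767   0.04732      2.86
  Δ           0.409    0.2726   -0.2726
  eq         0.4266      0.32     2.587
  solve Keq expr → x = -0.1363; check Q = 842
Then change container volume by factor 1.25 (V_new/V_old).
Step 2:
                  J         G         E
  init       0.3413     0.256      2.07
  Δ         0.04861   0.03241  -0.03241
  eq         0.3899    0.2884     2.037
  solve Keq expr → x = -0.0162; check Q = 842

Direction: reverse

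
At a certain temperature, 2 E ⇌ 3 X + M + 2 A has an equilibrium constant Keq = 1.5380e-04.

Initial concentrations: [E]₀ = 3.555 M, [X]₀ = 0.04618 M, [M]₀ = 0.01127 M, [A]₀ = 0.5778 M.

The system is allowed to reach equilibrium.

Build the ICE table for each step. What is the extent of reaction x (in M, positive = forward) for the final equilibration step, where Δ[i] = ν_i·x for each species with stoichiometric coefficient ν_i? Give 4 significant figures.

x = 0.08893 M

Q₀ = 2.9320e-08 vs Keq = 1.5380e-04 ⇒ Q<K, forward
Step 1:
                    E           X           M           A
  I             3.555     0.04618     0.01127      0.5778
  C           -0.1779      0.2668     0.08893      0.1779
  E             3.377       0.313      0.1002      0.7557
  solve Keq expr → x = 0.08893; check Q = 1.5380e-04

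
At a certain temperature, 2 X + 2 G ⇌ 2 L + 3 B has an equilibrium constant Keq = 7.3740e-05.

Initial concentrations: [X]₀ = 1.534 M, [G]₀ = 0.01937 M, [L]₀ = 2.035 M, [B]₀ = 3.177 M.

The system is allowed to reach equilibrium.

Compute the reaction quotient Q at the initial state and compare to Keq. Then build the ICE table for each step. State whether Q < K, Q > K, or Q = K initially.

Q₀ = 1.5041e+05 vs Keq = 7.3740e-05 ⇒ Q>K, reverse
Step 1:
                    X           G           L           B
  I             1.534     0.01937       2.035       3.177
  C             1.838       1.838      -1.838      -2.757
  E             3.372       1.857      0.1973      0.4204
  solve Keq expr → x = -0.9189; check Q = 7.3740e-05

Q₀ = 1.5041e+05; Q > K (proceeds reverse)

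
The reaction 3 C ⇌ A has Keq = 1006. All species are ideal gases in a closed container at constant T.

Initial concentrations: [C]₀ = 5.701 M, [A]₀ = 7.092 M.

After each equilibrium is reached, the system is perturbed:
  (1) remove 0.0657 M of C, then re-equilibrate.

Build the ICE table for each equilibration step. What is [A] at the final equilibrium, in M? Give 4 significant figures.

Q₀ = 0.03828 vs Keq = 1006 ⇒ Q<K, forward
Step 1:
                  C         A
  init        5.701     7.092
  Δ          -5.494     1.831
  eq          0.207     8.923
  solve Keq expr → x = 1.831; check Q = 1006
Then remove 0.0657 M of C.
Step 2:
                  C         A
  init       0.1413     8.923
  Δ         0.06553  -0.02184
  eq         0.2068     8.901
  solve Keq expr → x = -0.02184; check Q = 1006

[A]_eq = 8.901 M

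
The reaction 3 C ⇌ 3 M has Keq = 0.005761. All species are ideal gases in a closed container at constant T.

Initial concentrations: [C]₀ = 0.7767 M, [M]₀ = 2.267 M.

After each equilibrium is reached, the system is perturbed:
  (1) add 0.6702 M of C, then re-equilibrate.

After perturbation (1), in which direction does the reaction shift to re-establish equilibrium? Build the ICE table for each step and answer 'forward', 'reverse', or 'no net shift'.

Q₀ = 24.87 vs Keq = 0.005761 ⇒ Q>K, reverse
Step 1:
                    C           M
  I            0.7767       2.267
  C             1.804      -1.804
  E             2.581      0.4627
  solve Keq expr → x = -0.6014; check Q = 0.005761
Then add 0.6702 M of C.
Step 2:
                    C           M
  I             3.251      0.4627
  C           -0.1019      0.1019
  E             3.149      0.5646
  solve Keq expr → x = 0.03396; check Q = 0.005761

Direction: forward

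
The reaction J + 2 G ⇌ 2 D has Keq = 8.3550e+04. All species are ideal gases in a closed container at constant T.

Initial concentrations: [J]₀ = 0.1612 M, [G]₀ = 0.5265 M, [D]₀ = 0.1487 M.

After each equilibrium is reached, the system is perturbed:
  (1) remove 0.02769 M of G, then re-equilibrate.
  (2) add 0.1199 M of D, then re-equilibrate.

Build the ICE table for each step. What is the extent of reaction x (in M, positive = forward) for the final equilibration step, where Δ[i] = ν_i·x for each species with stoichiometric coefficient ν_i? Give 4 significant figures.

Q₀ = 0.4948 vs Keq = 8.3550e+04 ⇒ Q<K, forward
Step 1:
                    J           G           D
  I            0.1612      0.5265      0.1487
  C           -0.1611     -0.3223      0.3223
  E        6.3653e-05      0.2042       0.471
  solve Keq expr → x = 0.1611; check Q = 8.3550e+04
Then remove 0.02769 M of G.
Step 2:
                    J           G           D
  I        6.3653e-05      0.1765       0.471
  C        2.1477e-05  4.2954e-05 -4.2954e-05
  E        8.5130e-05      0.1766      0.4709
  solve Keq expr → x = -2.1477e-05; check Q = 8.3550e+04
Then add 0.1199 M of D.
Step 3:
                    J           G           D
  I        8.5130e-05      0.1766      0.5908
  C        4.8675e-05  9.7350e-05 -9.7350e-05
  E        1.3380e-04      0.1767      0.5907
  solve Keq expr → x = -4.8675e-05; check Q = 8.3550e+04

x = -4.8675e-05 M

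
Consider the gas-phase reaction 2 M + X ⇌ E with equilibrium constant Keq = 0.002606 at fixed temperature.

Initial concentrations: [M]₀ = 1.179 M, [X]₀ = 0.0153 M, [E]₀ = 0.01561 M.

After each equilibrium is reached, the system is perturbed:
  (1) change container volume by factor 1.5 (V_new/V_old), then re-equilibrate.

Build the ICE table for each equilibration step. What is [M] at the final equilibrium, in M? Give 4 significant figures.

[M]_eq = 0.8067 M

Q₀ = 0.734 vs Keq = 0.002606 ⇒ Q>K, reverse
Step 1:
                  M         X         E
  I           1.179    0.0153   0.01561
  C         0.03099   0.01549  -0.01549
  E            1.21   0.03079 1.1748e-04
  solve Keq expr → x = -0.01549; check Q = 0.002606
Then change container volume by factor 1.5 (V_new/V_old).
Step 2:
                  M         X         E
  I          0.8067   0.02053 7.8323e-05
  C       8.6863e-05 4.3432e-05 -4.3432e-05
  E          0.8067   0.02057 3.4891e-05
  solve Keq expr → x = -4.3432e-05; check Q = 0.002606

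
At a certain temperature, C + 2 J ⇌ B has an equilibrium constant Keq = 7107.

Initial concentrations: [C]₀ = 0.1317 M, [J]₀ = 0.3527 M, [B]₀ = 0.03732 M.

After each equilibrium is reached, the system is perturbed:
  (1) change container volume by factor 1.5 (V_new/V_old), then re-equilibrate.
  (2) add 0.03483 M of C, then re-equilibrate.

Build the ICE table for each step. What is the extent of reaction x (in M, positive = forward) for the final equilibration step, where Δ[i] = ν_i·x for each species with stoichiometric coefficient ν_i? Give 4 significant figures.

x = 0.01828 M

Q₀ = 2.278 vs Keq = 7107 ⇒ Q<K, forward
Step 1:
                    C           J           B
  I            0.1317      0.3527     0.03732
  C           -0.1291     -0.2582      0.1291
  E           0.00262     0.09454      0.1664
  solve Keq expr → x = 0.1291; check Q = 7107
Then change container volume by factor 1.5 (V_new/V_old).
Step 2:
                    C           J           B
  I          0.001746     0.06303      0.1109
  C           0.00173    0.003459    -0.00173
  E          0.003476     0.06649      0.1092
  solve Keq expr → x = -0.00173; check Q = 7107
Then add 0.03483 M of C.
Step 3:
                    C           J           B
  I           0.03831     0.06649      0.1092
  C          -0.01828    -0.03656     0.01828
  E           0.02003     0.02993      0.1275
  solve Keq expr → x = 0.01828; check Q = 7107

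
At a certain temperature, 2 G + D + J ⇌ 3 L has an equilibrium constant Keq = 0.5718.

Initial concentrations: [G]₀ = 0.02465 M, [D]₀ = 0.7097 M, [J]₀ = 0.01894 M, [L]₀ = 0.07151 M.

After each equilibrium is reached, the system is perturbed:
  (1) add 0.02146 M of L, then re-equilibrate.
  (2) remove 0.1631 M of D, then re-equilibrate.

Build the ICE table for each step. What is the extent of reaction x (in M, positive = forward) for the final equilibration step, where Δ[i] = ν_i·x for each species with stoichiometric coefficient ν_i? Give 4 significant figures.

Q₀ = 44.77 vs Keq = 0.5718 ⇒ Q>K, reverse
Step 1:
                    G           D           J           L
  I           0.02465      0.7097     0.01894     0.07151
  C           0.02608     0.01304     0.01304    -0.03911
  E           0.05073      0.7227     0.03198      0.0324
  solve Keq expr → x = -0.01304; check Q = 0.5718
Then add 0.02146 M of L.
Step 2:
                    G           D           J           L
  I           0.05073      0.7227     0.03198     0.05386
  C            0.0102    0.005102    0.005102    -0.01531
  E           0.06093      0.7278     0.03708     0.03855
  solve Keq expr → x = -0.005102; check Q = 0.5718
Then remove 0.1631 M of D.
Step 3:
                    G           D           J           L
  I           0.06093      0.5647     0.03708     0.03855
  C          0.001519  7.5972e-04  7.5972e-04   -0.002279
  E           0.06245      0.5655     0.03784     0.03627
  solve Keq expr → x = -7.5972e-04; check Q = 0.5718

x = -7.5972e-04 M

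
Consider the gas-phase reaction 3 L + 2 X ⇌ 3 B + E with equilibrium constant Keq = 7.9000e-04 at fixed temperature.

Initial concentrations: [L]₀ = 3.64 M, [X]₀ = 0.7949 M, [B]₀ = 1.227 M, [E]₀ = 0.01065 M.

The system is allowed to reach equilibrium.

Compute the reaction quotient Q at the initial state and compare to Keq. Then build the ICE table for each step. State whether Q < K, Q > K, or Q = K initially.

Q₀ = 6.4559e-04; Q < K (proceeds forward)

Q₀ = 6.4559e-04 vs Keq = 7.9000e-04 ⇒ Q<K, forward
Step 1:
                   L          X          B          E
  I             3.64     0.7949      1.227    0.01065
  C        -0.006003  -0.004002   0.006003   0.002001
  E            3.634     0.7909      1.233    0.01265
  solve Keq expr → x = 0.002001; check Q = 7.9000e-04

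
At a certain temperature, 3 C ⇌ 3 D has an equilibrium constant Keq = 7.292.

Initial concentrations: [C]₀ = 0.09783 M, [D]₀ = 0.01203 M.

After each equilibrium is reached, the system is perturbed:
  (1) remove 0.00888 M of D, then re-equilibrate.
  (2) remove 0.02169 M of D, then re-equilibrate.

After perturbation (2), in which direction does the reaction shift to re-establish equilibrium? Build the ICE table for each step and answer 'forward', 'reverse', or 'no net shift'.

Q₀ = 0.001859 vs Keq = 7.292 ⇒ Q<K, forward
Step 1:
                  C         D
  I         0.09783   0.01203
  C        -0.06045   0.06045
  E         0.03738   0.07248
  solve Keq expr → x = 0.02015; check Q = 7.292
Then remove 0.00888 M of D.
Step 2:
                  C         D
  I         0.03738    0.0636
  C       -0.003021  0.003021
  E         0.03436   0.06662
  solve Keq expr → x = 0.001007; check Q = 7.292
Then remove 0.02169 M of D.
Step 3:
                  C         D
  I         0.03436   0.04493
  C        -0.00738   0.00738
  E         0.02698   0.05231
  solve Keq expr → x = 0.00246; check Q = 7.292

Direction: forward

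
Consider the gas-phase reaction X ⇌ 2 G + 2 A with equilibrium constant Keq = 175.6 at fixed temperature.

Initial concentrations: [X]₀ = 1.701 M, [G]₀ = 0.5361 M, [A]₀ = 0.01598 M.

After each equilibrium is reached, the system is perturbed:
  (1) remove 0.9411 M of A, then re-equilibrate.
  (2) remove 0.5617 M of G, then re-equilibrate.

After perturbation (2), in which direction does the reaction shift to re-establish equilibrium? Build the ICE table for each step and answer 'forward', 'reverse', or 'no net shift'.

Direction: forward

Q₀ = 4.3146e-05 vs Keq = 175.6 ⇒ Q<K, forward
Step 1:
                   X          G          A
  I            1.701     0.5361    0.01598
  C           -1.308      2.617      2.617
  E           0.3925      3.153      2.633
  solve Keq expr → x = 1.308; check Q = 175.6
Then remove 0.9411 M of A.
Step 2:
                   X          G          A
  I           0.3925      3.153      1.692
  C          -0.1354     0.2707     0.2707
  E           0.2571      3.424      1.963
  solve Keq expr → x = 0.1354; check Q = 175.6
Then remove 0.5617 M of G.
Step 3:
                   X          G          A
  I           0.2571      2.862      1.963
  C         -0.04679    0.09359    0.09359
  E           0.2103      2.956      2.056
  solve Keq expr → x = 0.04679; check Q = 175.6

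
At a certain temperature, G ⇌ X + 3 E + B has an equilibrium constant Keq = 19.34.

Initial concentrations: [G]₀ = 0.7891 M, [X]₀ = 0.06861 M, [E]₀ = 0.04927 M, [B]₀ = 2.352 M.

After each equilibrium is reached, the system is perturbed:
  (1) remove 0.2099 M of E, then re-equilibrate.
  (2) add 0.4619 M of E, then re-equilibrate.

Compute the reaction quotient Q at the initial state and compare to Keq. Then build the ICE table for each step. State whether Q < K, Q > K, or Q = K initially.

Q₀ = 2.4459e-05 vs Keq = 19.34 ⇒ Q<K, forward
Step 1:
                  G         X         E         B
  init       0.7891   0.06861   0.04927     2.352
  Δ         -0.4934    0.4934      1.48    0.4934
  eq         0.2957     0.562     1.529     2.845
  solve Keq expr → x = 0.4934; check Q = 19.34
Then remove 0.2099 M of E.
Step 2:
                  G         X         E         B
  init       0.2957     0.562     1.319     2.845
  Δ         -0.0362    0.0362    0.1086    0.0362
  eq         0.2595    0.5982     1.428     2.882
  solve Keq expr → x = 0.0362; check Q = 19.34
Then add 0.4619 M of E.
Step 3:
                  G         X         E         B
  init       0.2595    0.5982      1.89     2.882
  Δ         0.07934  -0.07934    -0.238  -0.07934
  eq         0.3389    0.5188     1.652     2.802
  solve Keq expr → x = -0.07934; check Q = 19.34

Q₀ = 2.4459e-05; Q < K (proceeds forward)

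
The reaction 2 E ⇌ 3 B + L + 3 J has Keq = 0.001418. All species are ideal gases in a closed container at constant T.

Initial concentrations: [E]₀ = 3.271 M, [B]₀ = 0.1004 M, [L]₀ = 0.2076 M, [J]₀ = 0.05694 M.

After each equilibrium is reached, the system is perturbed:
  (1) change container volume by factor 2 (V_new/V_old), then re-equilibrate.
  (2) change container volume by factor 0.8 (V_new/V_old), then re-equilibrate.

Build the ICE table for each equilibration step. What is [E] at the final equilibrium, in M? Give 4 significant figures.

[E]_eq = 1.744 M

Q₀ = 3.6251e-09 vs Keq = 0.001418 ⇒ Q<K, forward
Step 1:
                    E           B           L           J
  I             3.271      0.1004      0.2076     0.05694
  C           -0.3258      0.4887      0.1629      0.4887
  E             2.945      0.5891      0.3705      0.5456
  solve Keq expr → x = 0.1629; check Q = 0.001418
Then change container volume by factor 2 (V_new/V_old).
Step 2:
                    E           B           L           J
  I             1.473      0.2945      0.1852      0.2728
  C           -0.1228      0.1842     0.06141      0.1842
  E              1.35      0.4788      0.2467       0.457
  solve Keq expr → x = 0.06141; check Q = 0.001418
Then change container volume by factor 0.8 (V_new/V_old).
Step 3:
                    E           B           L           J
  I             1.687      0.5984      0.3083      0.5713
  C           0.05716    -0.08574    -0.02858    -0.08574
  E             1.744      0.5127      0.2797      0.4855
  solve Keq expr → x = -0.02858; check Q = 0.001418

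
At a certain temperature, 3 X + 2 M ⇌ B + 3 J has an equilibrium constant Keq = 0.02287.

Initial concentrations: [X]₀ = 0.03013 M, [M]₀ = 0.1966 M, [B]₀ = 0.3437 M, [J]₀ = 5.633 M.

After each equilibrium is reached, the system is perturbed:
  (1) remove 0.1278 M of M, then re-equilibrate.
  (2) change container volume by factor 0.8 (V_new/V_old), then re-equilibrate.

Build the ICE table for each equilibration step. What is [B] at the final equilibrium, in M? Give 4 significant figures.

[B]_eq = 2.4981e-04 M

Q₀ = 5.8108e+07 vs Keq = 0.02287 ⇒ Q>K, reverse
Step 1:
                   X          M          B          J
  init       0.03013     0.1966     0.3437      5.633
  Δ             1.03      0.687    -0.3435      -1.03
  eq           1.061     0.8836 2.1846e-04      4.603
  solve Keq expr → x = -0.3435; check Q = 0.02287
Then remove 0.1278 M of M.
Step 2:
                   X          M          B          J
  init         1.061     0.7558 2.1846e-04      4.603
  Δ       1.7544e-04 1.1696e-04 -5.8479e-05 -1.7544e-04
  eq           1.061     0.7559 1.5998e-04      4.602
  solve Keq expr → x = -5.8479e-05; check Q = 0.02287
Then change container volume by factor 0.8 (V_new/V_old).
Step 3:
                   X          M          B          J
  init         1.326     0.9449 1.9997e-04      5.753
  Δ       -1.4951e-04 -9.9674e-05 4.9837e-05 1.4951e-04
  eq           1.326     0.9448 2.4981e-04      5.753
  solve Keq expr → x = 4.9837e-05; check Q = 0.02287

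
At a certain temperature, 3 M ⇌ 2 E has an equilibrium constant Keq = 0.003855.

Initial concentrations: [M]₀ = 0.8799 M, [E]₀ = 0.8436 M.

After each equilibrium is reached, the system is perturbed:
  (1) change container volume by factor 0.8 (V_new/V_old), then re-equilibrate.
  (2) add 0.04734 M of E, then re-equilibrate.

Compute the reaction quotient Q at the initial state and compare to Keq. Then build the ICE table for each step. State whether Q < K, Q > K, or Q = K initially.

Q₀ = 1.045; Q > K (proceeds reverse)

Q₀ = 1.045 vs Keq = 0.003855 ⇒ Q>K, reverse
Step 1:
                   M          E
  I           0.8799     0.8436
  C            1.021    -0.6808
  E            1.901     0.1628
  solve Keq expr → x = -0.3404; check Q = 0.003855
Then change container volume by factor 0.8 (V_new/V_old).
Step 2:
                   M          E
  I            2.376     0.2034
  C         -0.02965    0.01977
  E            2.347     0.2232
  solve Keq expr → x = 0.009885; check Q = 0.003855
Then add 0.04734 M of E.
Step 3:
                   M          E
  I            2.347     0.2706
  C          0.05843   -0.03895
  E            2.405     0.2316
  solve Keq expr → x = -0.01948; check Q = 0.003855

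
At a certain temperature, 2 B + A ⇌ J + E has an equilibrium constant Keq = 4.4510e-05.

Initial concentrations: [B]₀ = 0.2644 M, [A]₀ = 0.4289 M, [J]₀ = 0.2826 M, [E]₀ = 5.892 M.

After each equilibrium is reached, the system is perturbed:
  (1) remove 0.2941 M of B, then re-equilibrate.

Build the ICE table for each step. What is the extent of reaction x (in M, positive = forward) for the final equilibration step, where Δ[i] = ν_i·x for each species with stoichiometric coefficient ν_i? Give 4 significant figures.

Q₀ = 55.53 vs Keq = 4.4510e-05 ⇒ Q>K, reverse
Step 1:
                   B          A          J          E
  I           0.2644     0.4289     0.2826      5.892
  C           0.5652     0.2826    -0.2826    -0.2826
  E           0.8296     0.7115 3.8855e-06      5.609
  solve Keq expr → x = -0.2826; check Q = 4.4510e-05
Then remove 0.2941 M of B.
Step 2:
                   B          A          J          E
  I           0.5355     0.7115 3.8855e-06      5.609
  C       4.5331e-06 2.2665e-06 -2.2665e-06 -2.2665e-06
  E           0.5355     0.7115 1.6189e-06      5.609
  solve Keq expr → x = -2.2665e-06; check Q = 4.4510e-05

x = -2.2665e-06 M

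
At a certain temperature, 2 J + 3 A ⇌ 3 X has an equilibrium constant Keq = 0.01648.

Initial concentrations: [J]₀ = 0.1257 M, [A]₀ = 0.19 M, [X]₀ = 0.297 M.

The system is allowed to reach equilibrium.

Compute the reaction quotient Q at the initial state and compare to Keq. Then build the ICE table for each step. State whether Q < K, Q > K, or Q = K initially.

Q₀ = 241.7 vs Keq = 0.01648 ⇒ Q>K, reverse
Step 1:
                    J           A           X
  I            0.1257        0.19       0.297
  C            0.1654       0.248      -0.248
  E            0.2911       0.438     0.04896
  solve Keq expr → x = -0.08268; check Q = 0.01648

Q₀ = 241.7; Q > K (proceeds reverse)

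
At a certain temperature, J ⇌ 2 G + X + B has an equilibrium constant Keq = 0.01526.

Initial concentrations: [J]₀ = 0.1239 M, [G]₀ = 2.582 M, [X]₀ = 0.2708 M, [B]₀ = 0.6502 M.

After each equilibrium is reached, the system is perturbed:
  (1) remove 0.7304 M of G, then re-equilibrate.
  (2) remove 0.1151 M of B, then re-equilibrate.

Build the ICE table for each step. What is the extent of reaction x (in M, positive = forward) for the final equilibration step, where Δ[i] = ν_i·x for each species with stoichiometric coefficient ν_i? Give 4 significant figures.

Q₀ = 9.474 vs Keq = 0.01526 ⇒ Q>K, reverse
Step 1:
                   J          G          X          B
  Initial     0.1239      2.582     0.2708     0.6502
  Change      0.2671    -0.5342    -0.2671    -0.2671
  Equil        0.391      2.048   0.003714     0.3831
  solve Keq expr → x = -0.2671; check Q = 0.01526
Then remove 0.7304 M of G.
Step 2:
                   J          G          X          B
  Initial      0.391      1.317   0.003714     0.3831
  Change   -0.004906   0.009812   0.004906   0.004906
  Equil       0.3861      1.327   0.008619      0.388
  solve Keq expr → x = 0.004906; check Q = 0.01526
Then remove 0.1151 M of B.
Step 3:
                   J          G          X          B
  Initial     0.3861      1.327   0.008619     0.2729
  Change    -0.00327    0.00654    0.00327    0.00327
  Equil       0.3828      1.334    0.01189     0.2762
  solve Keq expr → x = 0.00327; check Q = 0.01526

x = 0.00327 M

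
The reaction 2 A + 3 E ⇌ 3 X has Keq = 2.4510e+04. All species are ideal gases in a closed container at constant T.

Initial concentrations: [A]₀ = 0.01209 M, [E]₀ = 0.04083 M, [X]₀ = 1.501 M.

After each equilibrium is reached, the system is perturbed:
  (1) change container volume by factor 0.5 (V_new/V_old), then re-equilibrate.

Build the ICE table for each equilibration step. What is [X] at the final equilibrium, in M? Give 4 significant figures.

[X]_eq = 2.777 M

Q₀ = 3.3990e+08 vs Keq = 2.4510e+04 ⇒ Q>K, reverse
Step 1:
                   A          E          X
  I          0.01209    0.04083      1.501
  C           0.1032     0.1548    -0.1548
  E           0.1153     0.1956      1.346
  solve Keq expr → x = -0.0516; check Q = 2.4510e+04
Then change container volume by factor 0.5 (V_new/V_old).
Step 2:
                   A          E          X
  I           0.2306     0.3913      2.692
  C         -0.05646   -0.08469    0.08469
  E           0.1741     0.3066      2.777
  solve Keq expr → x = 0.02823; check Q = 2.4510e+04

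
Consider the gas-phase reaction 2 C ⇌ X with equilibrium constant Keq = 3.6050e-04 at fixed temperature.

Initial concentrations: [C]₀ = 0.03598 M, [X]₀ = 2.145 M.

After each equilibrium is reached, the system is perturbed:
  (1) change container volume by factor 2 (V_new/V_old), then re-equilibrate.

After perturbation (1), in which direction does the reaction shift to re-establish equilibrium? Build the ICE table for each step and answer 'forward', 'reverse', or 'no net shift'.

Direction: reverse

Q₀ = 1657 vs Keq = 3.6050e-04 ⇒ Q>K, reverse
Step 1:
                  C         X
  Initial   0.03598     2.145
  Change      4.277    -2.138
  Equil       4.313  0.006705
  solve Keq expr → x = -2.138; check Q = 3.6050e-04
Then change container volume by factor 2 (V_new/V_old).
Step 2:
                  C         X
  Initial     2.156  0.003352
  Change   0.003342 -0.001671
  Equil        2.16  0.001681
  solve Keq expr → x = -0.001671; check Q = 3.6050e-04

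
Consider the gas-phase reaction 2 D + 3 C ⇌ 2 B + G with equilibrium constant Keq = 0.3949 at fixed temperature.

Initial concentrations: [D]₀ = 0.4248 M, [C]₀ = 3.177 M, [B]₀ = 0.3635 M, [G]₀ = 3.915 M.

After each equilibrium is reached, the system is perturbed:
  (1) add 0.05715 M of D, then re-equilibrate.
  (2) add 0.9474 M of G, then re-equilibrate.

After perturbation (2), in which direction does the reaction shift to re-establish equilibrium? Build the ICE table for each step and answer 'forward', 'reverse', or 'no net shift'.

Q₀ = 0.0894 vs Keq = 0.3949 ⇒ Q<K, forward
Step 1:
                    D           C           B           G
  Initial      0.4248       3.177      0.3635       3.915
  Change      -0.1249     -0.1874      0.1249     0.06246
  Equil        0.2999        2.99      0.4884       3.977
  solve Keq expr → x = 0.06246; check Q = 0.3949
Then add 0.05715 M of D.
Step 2:
                    D           C           B           G
  Initial       0.357        2.99      0.4884       3.977
  Change     -0.03042    -0.04563     0.03042     0.01521
  Equil        0.3266       2.944      0.5188       3.993
  solve Keq expr → x = 0.01521; check Q = 0.3949
Then add 0.9474 M of G.
Step 3:
                    D           C           B           G
  Initial      0.3266       2.944      0.5188        4.94
  Change      0.01851     0.02776    -0.01851   -0.009254
  Equil        0.3451       2.972      0.5003       4.931
  solve Keq expr → x = -0.009254; check Q = 0.3949

Direction: reverse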